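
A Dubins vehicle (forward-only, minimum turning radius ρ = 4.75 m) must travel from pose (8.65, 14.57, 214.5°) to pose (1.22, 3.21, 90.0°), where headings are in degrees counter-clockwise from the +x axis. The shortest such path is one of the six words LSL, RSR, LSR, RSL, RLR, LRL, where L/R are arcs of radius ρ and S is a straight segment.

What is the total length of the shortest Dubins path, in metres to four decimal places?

29.1148 m

Let ψ = atan2(Δy, Δx) = atan2(-11.36, -7.43) = -123.1867° be the start→goal bearing.
Normalize: d = |goal − start| / ρ = 13.574038/4.75 = 2.857692, α = (θ_start − ψ) mod 360° = 337.6867° = 5.893744 rad, β = (θ_goal − ψ) mod 360° = 213.1867° = 3.720809 rad.
Common terms: sin α = -0.379671, cos α = 0.925121, sin β = -0.547368, cos β = -0.836892, cos(α−β) = -0.566406, d² = 8.166404. Work in radians in the unit-radius frame; every candidate has L = ρ·(t + p + q).
LSL: p² = 2 + d² − 2cos(α−β) + 2d(sin α − sin β) = 12.257669; p = √p² = 3.501095; φ = atan2(cos β − cos α, d + sin α − sin β) = -0.527384 rad; t = (φ − α) mod 2π = 6.145242 rad, q = (β − φ) mod 2π = 4.248194 rad → L = 4.75·(6.145242 + 3.501095 + 4.248194) = 4.75·13.894531 = 65.999023 m
RSR: p² = 2 + d² − 2cos(α−β) + 2d(sin β − sin α) = 10.340764; p = √p² = 3.215706; φ = atan2(cos α − cos β, d − sin α + sin β) = 0.579899 rad; t = (α − φ) mod 2π = 5.313845 rad, q = (φ − β) mod 2π = 3.142275 rad → L = 4.75·(5.313845 + 3.215706 + 3.142275) = 4.75·11.671826 = 55.441174 m
LSR: p² = d² − 2 + 2cos(α−β) + 2d(sin α + sin β) = -0.264798 < 0 → infeasible
RSL: p² = d² − 2 + 2cos(α−β) − 2d(sin α + sin β) = 10.331982; p = √p² = 3.214340; φ = atan2(cos α + cos β, d − sin α − sin β) − atan2(2, p) = -0.533284 rad; t = (α − φ) mod 2π = 0.143843 rad, q = (β − φ) mod 2π = 4.254093 rad → L = 4.75·(0.143843 + 3.214340 + 4.254093) = 4.75·7.612276 = 36.158311 m
RLR: c = (6 − d² + 2cos(α−β) + 2d(sin α − sin β))/8 = -0.292596; p = 2π − arccos c = 4.415449 rad; φ = atan2(cos α − cos β, d − sin α + sin β) = 0.579899 rad; t = (α − φ + p/2) mod 2π = 1.238384 rad, q = (α − β − t + p) mod 2π = 5.350000 rad → L = 4.75·(1.238384 + 4.415449 + 5.350000) = 4.75·11.003833 = 52.268206 m
LRL: c = (6 − d² + 2cos(α−β) − 2d(sin α − sin β))/8 = -0.532209; p = 2π − arccos c = 4.151182 rad; φ = atan2(cos β − cos α, d + sin α − sin β) = -0.527384 rad; t = (φ − α + p/2) mod 2π = 1.937648 rad, q = (β − α − t + p) mod 2π = 0.040599 rad → L = 4.75·(1.937648 + 4.151182 + 0.040599) = 4.75·6.129428 = 29.114785 m
Shortest: LRL with L = 29.114785 m ≈ 29.1148 m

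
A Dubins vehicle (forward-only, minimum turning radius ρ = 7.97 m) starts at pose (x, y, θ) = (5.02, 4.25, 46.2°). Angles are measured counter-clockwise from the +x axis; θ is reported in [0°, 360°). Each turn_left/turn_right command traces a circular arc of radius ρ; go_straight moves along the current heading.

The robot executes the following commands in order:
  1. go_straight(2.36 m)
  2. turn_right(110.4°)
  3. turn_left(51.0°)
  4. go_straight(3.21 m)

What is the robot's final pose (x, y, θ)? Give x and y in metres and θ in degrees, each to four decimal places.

set_pose: (x, y, θ) = (5.0200, 4.2500, 46.2000°), ρ = 7.97
go_straight(2.36): x += 2.36·cos θ, y += 2.36·sin θ → (6.6535, 5.9534, 46.2000°)
turn_right(110.4°): centre at ρ to the right, rotate −110.4° → (19.5814, 3.9058, -64.2000° ≡ 295.8000°)
turn_left(51.0°): centre at ρ to the left, rotate +51.0° → (24.9370, -0.3849, 346.8000°)
go_straight(3.21): x += 3.21·cos θ, y += 3.21·sin θ → (28.0622, -1.1179, 346.8000°)

(28.0622, -1.1179, 346.8000°)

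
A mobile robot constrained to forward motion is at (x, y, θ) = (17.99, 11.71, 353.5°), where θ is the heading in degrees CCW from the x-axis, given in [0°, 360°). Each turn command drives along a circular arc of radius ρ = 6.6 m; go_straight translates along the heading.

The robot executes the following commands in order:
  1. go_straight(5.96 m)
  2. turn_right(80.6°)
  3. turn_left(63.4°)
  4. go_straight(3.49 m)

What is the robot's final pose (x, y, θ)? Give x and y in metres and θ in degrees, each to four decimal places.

(36.8904, -2.3006, 336.3000°)

set_pose: (x, y, θ) = (17.9900, 11.7100, 353.5000°), ρ = 6.6
go_straight(5.96): x += 5.96·cos θ, y += 5.96·sin θ → (23.9117, 11.0353, 353.5000°)
turn_right(80.6°): centre at ρ to the right, rotate −80.6° → (29.7561, 4.8116, 272.9000°)
turn_left(63.4°): centre at ρ to the left, rotate +63.4° → (33.6948, -0.8978, 336.3000°)
go_straight(3.49): x += 3.49·cos θ, y += 3.49·sin θ → (36.8904, -2.3006, 336.3000°)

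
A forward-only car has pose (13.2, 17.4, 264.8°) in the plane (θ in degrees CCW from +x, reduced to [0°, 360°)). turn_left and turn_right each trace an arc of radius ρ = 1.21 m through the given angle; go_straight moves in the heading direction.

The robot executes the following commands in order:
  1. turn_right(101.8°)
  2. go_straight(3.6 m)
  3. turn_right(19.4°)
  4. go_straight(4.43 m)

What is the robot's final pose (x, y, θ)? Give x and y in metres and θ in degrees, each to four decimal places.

set_pose: (x, y, θ) = (13.2000, 17.4000, 264.8000°), ρ = 1.21
turn_right(101.8°): centre at ρ to the right, rotate −101.8° → (11.6412, 16.3525, 163.0000°)
go_straight(3.6): x += 3.6·cos θ, y += 3.6·sin θ → (8.1985, 17.4051, 163.0000°)
turn_right(19.4°): centre at ρ to the right, rotate −19.4° → (7.8342, 17.5883, 143.6000°)
go_straight(4.43): x += 4.43·cos θ, y += 4.43·sin θ → (4.2686, 20.2171, 143.6000°)

(4.2686, 20.2171, 143.6000°)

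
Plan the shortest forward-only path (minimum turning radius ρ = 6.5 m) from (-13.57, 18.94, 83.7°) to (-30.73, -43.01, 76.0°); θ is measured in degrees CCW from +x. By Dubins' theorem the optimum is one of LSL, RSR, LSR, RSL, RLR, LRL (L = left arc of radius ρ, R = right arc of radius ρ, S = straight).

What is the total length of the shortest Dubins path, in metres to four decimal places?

Let ψ = atan2(Δy, Δx) = atan2(-61.95, -17.16) = -105.4826° be the start→goal bearing.
Normalize: d = |goal − start| / ρ = 64.282720/6.5 = 9.889649, α = (θ_start − ψ) mod 360° = 189.1826° = 3.301859 rad, β = (θ_goal − ψ) mod 360° = 181.4826° = 3.167469 rad.
Common terms: sin α = -0.159581, cos α = -0.987185, sin β = -0.025873, cos β = -0.999665, cos(α−β) = 0.990983, d² = 97.805162. Work in radians in the unit-radius frame; every candidate has L = ρ·(t + p + q).
LSL: p² = 2 + d² − 2cos(α−β) + 2d(sin α − sin β) = 95.178545; p = √p² = 9.755949; φ = atan2(cos β − cos α, d + sin α − sin β) = -0.001279 rad; t = (φ − α) mod 2π = 2.980047 rad, q = (β − φ) mod 2π = 3.168748 rad → L = 6.5·(2.980047 + 9.755949 + 3.168748) = 6.5·15.904744 = 103.380837 m
RSR: p² = 2 + d² − 2cos(α−β) + 2d(sin β − sin α) = 100.467847; p = √p² = 10.023365; φ = atan2(cos α − cos β, d − sin α + sin β) = 0.001245 rad; t = (α − φ) mod 2π = 3.300614 rad, q = (φ − β) mod 2π = 3.116961 rad → L = 6.5·(3.300614 + 10.023365 + 3.116961) = 6.5·16.440941 = 106.866115 m
LSR: p² = d² − 2 + 2cos(α−β) + 2d(sin α + sin β) = 94.118962; p = √p² = 9.701493; φ = atan2(−cos α − cos β, d + sin α + sin β) − atan2(−2, p) = 0.405256 rad; t = (φ − α) mod 2π = 3.386582 rad, q = (φ − β) mod 2π = 3.520972 rad → L = 6.5·(3.386582 + 9.701493 + 3.520972) = 6.5·16.609047 = 107.958807 m
RSL: p² = d² − 2 + 2cos(α−β) − 2d(sin α + sin β) = 101.455296; p = √p² = 10.072502; φ = atan2(cos α + cos β, d − sin α − sin β) − atan2(2, p) = -0.390717 rad; t = (α − φ) mod 2π = 3.692576 rad, q = (β − φ) mod 2π = 3.558185 rad → L = 6.5·(3.692576 + 10.072502 + 3.558185) = 6.5·17.323263 = 112.601211 m
RLR: c = (6 − d² + 2cos(α−β) + 2d(sin α − sin β))/8 = -11.558481, |c| > 1 → infeasible
LRL: c = (6 − d² + 2cos(α−β) − 2d(sin α − sin β))/8 = -10.897318, |c| > 1 → infeasible
Shortest: LSL with L = 103.380837 m ≈ 103.3808 m

103.3808 m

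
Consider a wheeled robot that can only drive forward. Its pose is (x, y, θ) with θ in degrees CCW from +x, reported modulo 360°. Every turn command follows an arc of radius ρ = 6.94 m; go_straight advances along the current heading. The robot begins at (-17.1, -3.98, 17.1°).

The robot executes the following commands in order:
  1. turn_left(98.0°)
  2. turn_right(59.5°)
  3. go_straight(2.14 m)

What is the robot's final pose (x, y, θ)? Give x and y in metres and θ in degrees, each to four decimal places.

set_pose: (x, y, θ) = (-17.1000, -3.9800, 17.1000°), ρ = 6.94
turn_left(98.0°): centre at ρ to the left, rotate +98.0° → (-12.8560, 5.5971, 115.1000°)
turn_right(59.5°): centre at ρ to the right, rotate −59.5° → (-12.2976, 12.4620, 55.6000°)
go_straight(2.14): x += 2.14·cos θ, y += 2.14·sin θ → (-11.0886, 14.2277, 55.6000°)

(-11.0886, 14.2277, 55.6000°)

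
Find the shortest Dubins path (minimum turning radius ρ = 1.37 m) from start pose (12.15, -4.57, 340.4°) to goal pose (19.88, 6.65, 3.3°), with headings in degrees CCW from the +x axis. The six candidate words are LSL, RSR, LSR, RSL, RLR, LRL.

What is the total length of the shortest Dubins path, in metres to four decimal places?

14.3678 m

Let ψ = atan2(Δy, Δx) = atan2(11.22, 7.73) = 55.4352° be the start→goal bearing.
Normalize: d = |goal − start| / ρ = 13.625025/1.37 = 9.945274, α = (θ_start − ψ) mod 360° = 284.9648° = 4.973575 rad, β = (θ_goal − ψ) mod 360° = 307.8648° = 5.373255 rad.
Common terms: sin α = -0.966085, cos α = 0.258226, sin β = -0.789461, cos β = 0.613801, cos(α−β) = 0.921185, d² = 98.908466. Work in radians in the unit-radius frame; every candidate has L = ρ·(t + p + q).
LSL: p² = 2 + d² − 2cos(α−β) + 2d(sin α − sin β) = 95.552957; p = √p² = 9.775119; φ = atan2(cos β − cos α, d + sin α − sin β) = 0.036384 rad; t = (φ − α) mod 2π = 1.345994 rad, q = (β − φ) mod 2π = 5.336871 rad → L = 1.37·(1.345994 + 9.775119 + 5.336871) = 1.37·16.457985 = 22.547439 m
RSR: p² = 2 + d² − 2cos(α−β) + 2d(sin β − sin α) = 102.579234; p = √p² = 10.128141; φ = atan2(cos α − cos β, d − sin α + sin β) = -0.035115 rad; t = (α − φ) mod 2π = 5.008689 rad, q = (φ − β) mod 2π = 0.874816 rad → L = 1.37·(5.008689 + 10.128141 + 0.874816) = 1.37·16.011646 = 21.935954 m
LSR: p² = d² − 2 + 2cos(α−β) + 2d(sin α + sin β) = 63.832077; p = √p² = 7.989498; φ = atan2(−cos α − cos β, d + sin α + sin β) − atan2(−2, p) = 0.139209 rad; t = (φ − α) mod 2π = 1.448820 rad, q = (φ − β) mod 2π = 1.049140 rad → L = 1.37·(1.448820 + 7.989498 + 1.049140) = 1.37·10.487458 = 14.367817 m
RSL: p² = d² − 2 + 2cos(α−β) − 2d(sin α + sin β) = 133.669597; p = √p² = 11.561557; φ = atan2(cos α + cos β, d − sin α − sin β) − atan2(2, p) = -0.096902 rad; t = (α − φ) mod 2π = 5.070477 rad, q = (β − φ) mod 2π = 5.470157 rad → L = 1.37·(5.070477 + 11.561557 + 5.470157) = 1.37·22.102191 = 30.280002 m
RLR: c = (6 − d² + 2cos(α−β) + 2d(sin α − sin β))/8 = -11.822404, |c| > 1 → infeasible
LRL: c = (6 − d² + 2cos(α−β) − 2d(sin α − sin β))/8 = -10.944120, |c| > 1 → infeasible
Shortest: LSR with L = 14.367817 m ≈ 14.3678 m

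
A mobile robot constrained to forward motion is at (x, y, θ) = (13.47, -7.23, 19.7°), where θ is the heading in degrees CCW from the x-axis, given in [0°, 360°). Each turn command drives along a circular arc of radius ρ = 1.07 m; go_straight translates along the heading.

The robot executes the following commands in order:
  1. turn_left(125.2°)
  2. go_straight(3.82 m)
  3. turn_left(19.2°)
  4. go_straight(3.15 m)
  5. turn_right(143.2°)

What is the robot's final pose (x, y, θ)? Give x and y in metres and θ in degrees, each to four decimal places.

(7.1591, -0.1054, 20.9000°)

set_pose: (x, y, θ) = (13.4700, -7.2300, 19.7000°), ρ = 1.07
turn_left(125.2°): centre at ρ to the left, rotate +125.2° → (13.7246, -5.3472, 144.9000°)
go_straight(3.82): x += 3.82·cos θ, y += 3.82·sin θ → (10.5992, -3.1507, 144.9000°)
turn_left(19.2°): centre at ρ to the left, rotate +19.2° → (10.2771, -2.9970, 164.1000°)
go_straight(3.15): x += 3.15·cos θ, y += 3.15·sin θ → (7.2476, -2.1341, 164.1000°)
turn_right(143.2°): centre at ρ to the right, rotate −143.2° → (7.1591, -0.1054, 20.9000°)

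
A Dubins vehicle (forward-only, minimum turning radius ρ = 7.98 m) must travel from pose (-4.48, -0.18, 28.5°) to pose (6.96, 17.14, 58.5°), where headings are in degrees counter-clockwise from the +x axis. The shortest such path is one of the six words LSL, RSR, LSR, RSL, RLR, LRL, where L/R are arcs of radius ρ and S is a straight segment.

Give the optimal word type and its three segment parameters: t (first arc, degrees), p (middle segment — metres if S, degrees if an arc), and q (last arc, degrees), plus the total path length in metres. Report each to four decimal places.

LSR: t = 31.2597°, p = 16.4082 m, q = 1.2597°, L = 20.9374 m

Let ψ = atan2(Δy, Δx) = atan2(17.32, 11.44) = 56.5549° be the start→goal bearing.
Normalize: d = |goal − start| / ρ = 20.757071/7.98 = 2.601137, α = (θ_start − ψ) mod 360° = 331.9451° = 5.793535 rad, β = (θ_goal − ψ) mod 360° = 1.9451° = 0.033948 rad.
Common terms: sin α = -0.470318, cos α = 0.882497, sin β = 0.033942, cos β = 0.999424, cos(α−β) = 0.866025, d² = 6.765912. Work in radians in the unit-radius frame; every candidate has L = ρ·(t + p + q).
LSL: p² = 2 + d² − 2cos(α−β) + 2d(sin α − sin β) = 4.410567; p = √p² = 2.100135; φ = atan2(cos β − cos α, d + sin α − sin β) = 0.055705 rad; t = (φ − α) mod 2π = 0.545355 rad, q = (β − φ) mod 2π = 6.261429 rad → L = 7.98·(0.545355 + 2.100135 + 6.261429) = 7.98·8.906919 = 71.077214 m
RSR: p² = 2 + d² − 2cos(α−β) + 2d(sin β − sin α) = 9.657156; p = √p² = 3.107596; φ = atan2(cos α − cos β, d − sin α + sin β) = -0.037635 rad; t = (α − φ) mod 2π = 5.831170 rad, q = (φ − β) mod 2π = 6.211602 rad → L = 7.98·(5.831170 + 3.107596 + 6.211602) = 7.98·15.150368 = 120.899939 m
LSR: p² = d² − 2 + 2cos(α−β) + 2d(sin α + sin β) = 4.227816; p = √p² = 2.056165; φ = atan2(−cos α − cos β, d + sin α + sin β) − atan2(−2, p) = 0.055935 rad; t = (φ − α) mod 2π = 0.545585 rad, q = (φ − β) mod 2π = 0.021987 rad → L = 7.98·(0.545585 + 2.056165 + 0.021987) = 7.98·2.623737 = 20.937424 m
RSL: p² = d² − 2 + 2cos(α−β) − 2d(sin α + sin β) = 8.768110; p = √p² = 2.961100; φ = atan2(cos α + cos β, d − sin α − sin β) − atan2(2, p) = -0.039364 rad; t = (α − φ) mod 2π = 5.832898 rad, q = (β − φ) mod 2π = 0.073312 rad → L = 7.98·(5.832898 + 2.961100 + 0.073312) = 7.98·8.867310 = 70.761131 m
RLR: c = (6 − d² + 2cos(α−β) + 2d(sin α − sin β))/8 = -0.207144; p = 2π − arccos c = 4.503734 rad; φ = atan2(cos α − cos β, d − sin α + sin β) = -0.037635 rad; t = (α − φ + p/2) mod 2π = 1.799851 rad, q = (α − β − t + p) mod 2π = 2.180284 rad → L = 7.98·(1.799851 + 4.503734 + 2.180284) = 7.98·8.483869 = 67.701273 m
LRL: c = (6 − d² + 2cos(α−β) − 2d(sin α − sin β))/8 = 0.448679; p = 2π − arccos c = 5.177676 rad; φ = atan2(cos β − cos α, d + sin α − sin β) = 0.055705 rad; t = (φ − α + p/2) mod 2π = 3.134193 rad, q = (β − α − t + p) mod 2π = 2.567081 rad → L = 7.98·(3.134193 + 5.177676 + 2.567081) = 7.98·10.878950 = 86.814023 m
Shortest: LSR with L = 20.937424 m ≈ 20.9374 m
Convert LSR to answer units (arcs ×180/π): t = 0.545585·180/π = 31.2597°, p = ρ·p = 7.98·2.056165 = 16.4082 m, q = 0.021987·180/π = 1.2597°, L = 20.9374 m.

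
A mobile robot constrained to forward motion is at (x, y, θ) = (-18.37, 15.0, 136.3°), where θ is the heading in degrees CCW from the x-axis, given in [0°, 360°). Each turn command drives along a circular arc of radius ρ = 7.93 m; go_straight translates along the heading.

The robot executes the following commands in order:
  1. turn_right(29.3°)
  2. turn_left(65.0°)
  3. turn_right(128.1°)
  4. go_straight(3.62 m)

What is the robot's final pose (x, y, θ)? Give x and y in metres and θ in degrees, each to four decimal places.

(-28.7413, 40.0259, 43.9000°)

set_pose: (x, y, θ) = (-18.3700, 15.0000, 136.3000°), ρ = 7.93
turn_right(29.3°): centre at ρ to the right, rotate −29.3° → (-20.4748, 18.4146, 107.0000°)
turn_left(65.0°): centre at ρ to the left, rotate +65.0° → (-26.9547, 23.9489, 172.0000°)
turn_right(128.1°): centre at ρ to the right, rotate −128.1° → (-31.3497, 37.5157, 43.9000°)
go_straight(3.62): x += 3.62·cos θ, y += 3.62·sin θ → (-28.7413, 40.0259, 43.9000°)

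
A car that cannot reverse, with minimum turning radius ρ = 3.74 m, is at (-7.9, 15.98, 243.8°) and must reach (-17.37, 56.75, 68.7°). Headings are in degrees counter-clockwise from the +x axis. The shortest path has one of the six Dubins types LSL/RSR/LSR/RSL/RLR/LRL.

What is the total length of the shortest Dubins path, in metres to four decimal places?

49.2814 m

Let ψ = atan2(Δy, Δx) = atan2(40.77, -9.47) = 103.0767° be the start→goal bearing.
Normalize: d = |goal − start| / ρ = 41.855392/3.74 = 11.191281, α = (θ_start − ψ) mod 360° = 140.7233° = 2.456085 rad, β = (θ_goal − ψ) mod 360° = 325.6233° = 5.683199 rad.
Common terms: sin α = 0.633066, cos α = -0.774098, sin β = -0.564631, cos β = 0.825343, cos(α−β) = -0.996345, d² = 125.244774. Work in radians in the unit-radius frame; every candidate has L = ρ·(t + p + q).
LSL: p² = 2 + d² − 2cos(α−β) + 2d(sin α − sin β) = 156.045004; p = √p² = 12.491797; φ = atan2(cos β − cos α, d + sin α − sin β) = 0.128392 rad; t = (φ − α) mod 2π = 3.955492 rad, q = (β − φ) mod 2π = 5.554807 rad → L = 3.74·(3.955492 + 12.491797 + 5.554807) = 3.74·22.002097 = 82.287841 m
RSR: p² = 2 + d² − 2cos(α−β) + 2d(sin β − sin α) = 102.429925; p = √p² = 10.120767; φ = atan2(cos α − cos β, d − sin α + sin β) = -0.158701 rad; t = (α − φ) mod 2π = 2.614786 rad, q = (φ − β) mod 2π = 0.441286 rad → L = 3.74·(2.614786 + 10.120767 + 0.441286) = 3.74·13.176839 = 49.281376 m
LSR: p² = d² − 2 + 2cos(α−β) + 2d(sin α + sin β) = 122.783828; p = √p² = 11.080786; φ = atan2(−cos α − cos β, d + sin α + sin β) − atan2(−2, p) = 0.174019 rad; t = (φ − α) mod 2π = 4.001119 rad, q = (φ − β) mod 2π = 0.774005 rad → L = 3.74·(4.001119 + 11.080786 + 0.774005) = 3.74·15.855911 = 59.301107 m
RSL: p² = d² − 2 + 2cos(α−β) − 2d(sin α + sin β) = 119.720339; p = √p² = 10.941679; φ = atan2(cos α + cos β, d − sin α − sin β) − atan2(2, p) = -0.176184 rad; t = (α − φ) mod 2π = 2.632269 rad, q = (β − φ) mod 2π = 5.859383 rad → L = 3.74·(2.632269 + 10.941679 + 5.859383) = 3.74·19.433331 = 72.680658 m
RLR: c = (6 − d² + 2cos(α−β) + 2d(sin α − sin β))/8 = -11.803741, |c| > 1 → infeasible
LRL: c = (6 − d² + 2cos(α−β) − 2d(sin α − sin β))/8 = -18.505626, |c| > 1 → infeasible
Shortest: RSR with L = 49.281376 m ≈ 49.2814 m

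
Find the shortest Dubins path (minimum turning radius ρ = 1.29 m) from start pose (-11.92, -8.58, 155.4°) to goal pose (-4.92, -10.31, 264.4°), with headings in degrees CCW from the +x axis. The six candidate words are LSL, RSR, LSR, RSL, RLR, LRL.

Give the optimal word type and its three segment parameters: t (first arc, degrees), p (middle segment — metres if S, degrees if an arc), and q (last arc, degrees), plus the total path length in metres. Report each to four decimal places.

Let ψ = atan2(Δy, Δx) = atan2(-1.73, 7.00) = -13.8821° be the start→goal bearing.
Normalize: d = |goal − start| / ρ = 7.210610/1.29 = 5.589620, α = (θ_start − ψ) mod 360° = 169.2821° = 2.954529 rad, β = (θ_goal − ψ) mod 360° = 278.2821° = 4.856938 rad.
Common terms: sin α = 0.185974, cos α = -0.982555, sin β = -0.989571, cos β = 0.144046, cos(α−β) = -0.325568, d² = 31.243856. Work in radians in the unit-radius frame; every candidate has L = ρ·(t + p + q).
LSL: p² = 2 + d² − 2cos(α−β) + 2d(sin α − sin β) = 47.036693; p = √p² = 6.858330; φ = atan2(cos β − cos α, d + sin α − sin β) = 0.165015 rad; t = (φ − α) mod 2π = 3.493671 rad, q = (β − φ) mod 2π = 4.691923 rad → L = 1.29·(3.493671 + 6.858330 + 4.691923) = 1.29·15.043924 = 19.406662 m
RSR: p² = 2 + d² − 2cos(α−β) + 2d(sin β − sin α) = 20.753291; p = √p² = 4.555578; φ = atan2(cos α − cos β, d − sin α + sin β) = -0.249894 rad; t = (α − φ) mod 2π = 3.204424 rad, q = (φ − β) mod 2π = 1.176353 rad → L = 1.29·(3.204424 + 4.555578 + 1.176353) = 1.29·8.936354 = 11.527897 m
LSR: p² = d² − 2 + 2cos(α−β) + 2d(sin α + sin β) = 19.609117; p = √p² = 4.428218; φ = atan2(−cos α − cos β, d + sin α + sin β) − atan2(−2, p) = 0.597663 rad; t = (φ − α) mod 2π = 3.926319 rad, q = (φ − β) mod 2π = 2.023910 rad → L = 1.29·(3.926319 + 4.428218 + 2.023910) = 1.29·10.378448 = 13.388198 m
RSL: p² = d² − 2 + 2cos(α−β) − 2d(sin α + sin β) = 37.576321; p = √p² = 6.129953; φ = atan2(cos α + cos β, d − sin α − sin β) − atan2(2, p) = -0.445789 rad; t = (α − φ) mod 2π = 3.400318 rad, q = (β − φ) mod 2π = 5.302727 rad → L = 1.29·(3.400318 + 6.129953 + 5.302727) = 1.29·14.832998 = 19.134568 m
RLR: c = (6 − d² + 2cos(α−β) + 2d(sin α − sin β))/8 = -1.594161, |c| > 1 → infeasible
LRL: c = (6 − d² + 2cos(α−β) − 2d(sin α − sin β))/8 = -4.879587, |c| > 1 → infeasible
Shortest: RSR with L = 11.527897 m ≈ 11.5279 m
Convert RSR to answer units (arcs ×180/π): t = 3.204424·180/π = 183.6000°, p = ρ·p = 1.29·4.555578 = 5.8767 m, q = 1.176353·180/π = 67.4000°, L = 11.5279 m.

RSR: t = 183.6000°, p = 5.8767 m, q = 67.4000°, L = 11.5279 m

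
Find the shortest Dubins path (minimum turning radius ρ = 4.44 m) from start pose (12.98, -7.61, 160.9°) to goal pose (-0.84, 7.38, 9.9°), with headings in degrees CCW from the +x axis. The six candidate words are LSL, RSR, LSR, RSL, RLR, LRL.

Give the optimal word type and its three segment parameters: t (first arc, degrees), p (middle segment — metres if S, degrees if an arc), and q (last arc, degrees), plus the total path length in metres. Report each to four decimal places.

Let ψ = atan2(Δy, Δx) = atan2(14.99, -13.82) = 132.6744° be the start→goal bearing.
Normalize: d = |goal − start| / ρ = 20.388538/4.44 = 4.592013, α = (θ_start − ψ) mod 360° = 28.2256° = 0.492629 rad, β = (θ_goal − ψ) mod 360° = 237.2256° = 4.140367 rad.
Common terms: sin α = 0.472944, cos α = 0.881093, sin β = -0.840808, cos β = -0.541333, cos(α−β) = -0.874620, d² = 21.086585. Work in radians in the unit-radius frame; every candidate has L = ρ·(t + p + q).
LSL: p² = 2 + d² − 2cos(α−β) + 2d(sin α − sin β) = 36.901357; p = √p² = 6.074649; φ = atan2(cos β − cos α, d + sin α − sin β) = -0.236352 rad; t = (φ − α) mod 2π = 5.554204 rad, q = (β − φ) mod 2π = 4.376719 rad → L = 4.44·(5.554204 + 6.074649 + 4.376719) = 4.44·16.005572 = 71.064740 m
RSR: p² = 2 + d² − 2cos(α−β) + 2d(sin β − sin α) = 12.770292; p = √p² = 3.573555; φ = atan2(cos α − cos β, d − sin α + sin β) = 0.409382 rad; t = (α − φ) mod 2π = 0.083247 rad, q = (φ − β) mod 2π = 2.552200 rad → L = 4.44·(0.083247 + 3.573555 + 2.552200) = 4.44·6.209002 = 27.567968 m
LSR: p² = d² − 2 + 2cos(α−β) + 2d(sin α + sin β) = 13.958870; p = √p² = 3.736157; φ = atan2(−cos α − cos β, d + sin α + sin β) − atan2(−2, p) = 0.411235 rad; t = (φ − α) mod 2π = 6.201791 rad, q = (φ − β) mod 2π = 2.554053 rad → L = 4.44·(6.201791 + 3.736157 + 2.554053) = 4.44·12.492001 = 55.464485 m
RSL: p² = d² − 2 + 2cos(α−β) − 2d(sin α + sin β) = 20.715821; p = √p² = 4.551464; φ = atan2(cos α + cos β, d − sin α − sin β) − atan2(2, p) = -0.345625 rad; t = (α − φ) mod 2π = 0.838254 rad, q = (β − φ) mod 2π = 4.485992 rad → L = 4.44·(0.838254 + 4.551464 + 4.485992) = 4.44·9.875710 = 43.848154 m
RLR: c = (6 − d² + 2cos(α−β) + 2d(sin α − sin β))/8 = -0.596286; p = 2π − arccos c = 4.073522 rad; φ = atan2(cos α − cos β, d − sin α + sin β) = 0.409382 rad; t = (α − φ + p/2) mod 2π = 2.120008 rad, q = (α − β − t + p) mod 2π = 4.588961 rad → L = 4.44·(2.120008 + 4.073522 + 4.588961) = 4.44·10.782491 = 47.874258 m
LRL: c = (6 − d² + 2cos(α−β) − 2d(sin α − sin β))/8 = -3.612670, |c| > 1 → infeasible
Shortest: RSR with L = 27.567968 m ≈ 27.5680 m
Convert RSR to answer units (arcs ×180/π): t = 0.083247·180/π = 4.7697°, p = ρ·p = 4.44·3.573555 = 15.8666 m, q = 2.552200·180/π = 146.2303°, L = 27.5680 m.

RSR: t = 4.7697°, p = 15.8666 m, q = 146.2303°, L = 27.5680 m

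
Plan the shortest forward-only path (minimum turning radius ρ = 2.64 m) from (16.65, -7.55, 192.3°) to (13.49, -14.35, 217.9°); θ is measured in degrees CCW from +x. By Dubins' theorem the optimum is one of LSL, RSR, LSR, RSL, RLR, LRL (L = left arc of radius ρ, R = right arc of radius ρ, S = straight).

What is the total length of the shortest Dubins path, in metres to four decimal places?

8.1191 m

Let ψ = atan2(Δy, Δx) = atan2(-6.80, -3.16) = -114.9246° be the start→goal bearing.
Normalize: d = |goal − start| / ρ = 7.498373/2.64 = 2.840293, α = (θ_start − ψ) mod 360° = 307.2246° = 5.362080 rad, β = (θ_goal − ψ) mod 360° = 332.8246° = 5.808885 rad.
Common terms: sin α = -0.796271, cos α = 0.604941, sin β = -0.456716, cos β = 0.889612, cos(α−β) = 0.901833, d² = 8.067264. Work in radians in the unit-radius frame; every candidate has L = ρ·(t + p + q).
LSL: p² = 2 + d² − 2cos(α−β) + 2d(sin α − sin β) = 6.334732; p = √p² = 2.516889; φ = atan2(cos β − cos α, d + sin α − sin β) = 0.113347 rad; t = (φ − α) mod 2π = 1.034452 rad, q = (β − φ) mod 2π = 5.695537 rad → L = 2.64·(1.034452 + 2.516889 + 5.695537) = 2.64·9.246879 = 24.411761 m
RSR: p² = 2 + d² − 2cos(α−β) + 2d(sin β − sin α) = 10.192465; p = √p² = 3.192564; φ = atan2(cos α − cos β, d − sin α + sin β) = -0.089286 rad; t = (α − φ) mod 2π = 5.451366 rad, q = (φ − β) mod 2π = 0.385015 rad → L = 2.64·(5.451366 + 3.192564 + 0.385015) = 2.64·9.028945 = 23.836415 m
LSR: p² = d² − 2 + 2cos(α−β) + 2d(sin α + sin β) = 0.753228; p = √p² = 0.867887; φ = atan2(−cos α − cos β, d + sin α + sin β) − atan2(−2, p) = 0.406064 rad; t = (φ − α) mod 2π = 1.327169 rad, q = (φ − β) mod 2π = 0.880365 rad → L = 2.64·(1.327169 + 0.867887 + 0.880365) = 2.64·3.075421 = 8.119111 m
RSL: p² = d² − 2 + 2cos(α−β) − 2d(sin α + sin β) = 14.988629; p = √p² = 3.871515; φ = atan2(cos α + cos β, d − sin α − sin β) − atan2(2, p) = -0.126750 rad; t = (α − φ) mod 2π = 5.488831 rad, q = (β − φ) mod 2π = 5.935635 rad → L = 2.64·(5.488831 + 3.871515 + 5.935635) = 2.64·15.295981 = 40.381389 m
RLR: c = (6 − d² + 2cos(α−β) + 2d(sin α − sin β))/8 = -0.274058; p = 2π − arccos c = 4.434779 rad; φ = atan2(cos α − cos β, d − sin α + sin β) = -0.089286 rad; t = (α − φ + p/2) mod 2π = 1.385570 rad, q = (α − β − t + p) mod 2π = 2.602404 rad → L = 2.64·(1.385570 + 4.434779 + 2.602404) = 2.64·8.422753 = 22.236069 m
LRL: c = (6 − d² + 2cos(α−β) − 2d(sin α − sin β))/8 = 0.208158; p = 2π − arccos c = 4.922081 rad; φ = atan2(cos β − cos α, d + sin α − sin β) = 0.113347 rad; t = (φ − α + p/2) mod 2π = 3.495493 rad, q = (β − α − t + p) mod 2π = 1.873393 rad → L = 2.64·(3.495493 + 4.922081 + 1.873393) = 2.64·10.290966 = 27.168150 m
Shortest: LSR with L = 8.119111 m ≈ 8.1191 m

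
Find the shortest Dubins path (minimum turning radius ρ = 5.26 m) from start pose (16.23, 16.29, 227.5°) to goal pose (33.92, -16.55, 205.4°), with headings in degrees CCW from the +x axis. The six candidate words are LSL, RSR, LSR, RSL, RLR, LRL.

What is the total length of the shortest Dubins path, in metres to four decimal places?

Let ψ = atan2(Δy, Δx) = atan2(-32.84, 17.69) = -61.6899° be the start→goal bearing.
Normalize: d = |goal − start| / ρ = 37.301497/5.26 = 7.091539, α = (θ_start − ψ) mod 360° = 289.1899° = 5.047316 rad, β = (θ_goal − ψ) mod 360° = 267.0899° = 4.661598 rad.
Common terms: sin α = -0.944434, cos α = 0.328700, sin β = -0.998710, cos β = -0.050769, cos(α−β) = 0.926529, d² = 50.289931. Work in radians in the unit-radius frame; every candidate has L = ρ·(t + p + q).
LSL: p² = 2 + d² − 2cos(α−β) + 2d(sin α − sin β) = 51.206674; p = √p² = 7.155884; φ = atan2(cos β − cos α, d + sin α − sin β) = -0.053054 rad; t = (φ − α) mod 2π = 1.182816 rad, q = (β − φ) mod 2π = 4.714652 rad → L = 5.26·(1.182816 + 7.155884 + 4.714652) = 5.26·13.053351 = 68.660629 m
RSR: p² = 2 + d² − 2cos(α−β) + 2d(sin β − sin α) = 49.667074; p = √p² = 7.047487; φ = atan2(cos α − cos β, d − sin α + sin β) = 0.053871 rad; t = (α − φ) mod 2π = 4.993445 rad, q = (φ − β) mod 2π = 1.675458 rad → L = 5.26·(4.993445 + 7.047487 + 1.675458) = 5.26·13.716390 = 72.148212 m
LSR: p² = d² − 2 + 2cos(α−β) + 2d(sin α + sin β) = 22.583212; p = √p² = 4.752180; φ = atan2(−cos α − cos β, d + sin α + sin β) − atan2(−2, p) = 0.344427 rad; t = (φ − α) mod 2π = 1.580297 rad, q = (φ − β) mod 2π = 1.966014 rad → L = 5.26·(1.580297 + 4.752180 + 1.966014) = 5.26·8.298491 = 43.650060 m
RSL: p² = d² − 2 + 2cos(α−β) − 2d(sin α + sin β) = 77.702765; p = √p² = 8.814917; φ = atan2(cos α + cos β, d − sin α − sin β) − atan2(2, p) = -0.192358 rad; t = (α − φ) mod 2π = 5.239674 rad, q = (β − φ) mod 2π = 4.853956 rad → L = 5.26·(5.239674 + 8.814917 + 4.853956) = 5.26·18.908546 = 99.458954 m
RLR: c = (6 − d² + 2cos(α−β) + 2d(sin α − sin β))/8 = -5.208384, |c| > 1 → infeasible
LRL: c = (6 − d² + 2cos(α−β) − 2d(sin α − sin β))/8 = -5.400834, |c| > 1 → infeasible
Shortest: LSR with L = 43.650060 m ≈ 43.6501 m

43.6501 m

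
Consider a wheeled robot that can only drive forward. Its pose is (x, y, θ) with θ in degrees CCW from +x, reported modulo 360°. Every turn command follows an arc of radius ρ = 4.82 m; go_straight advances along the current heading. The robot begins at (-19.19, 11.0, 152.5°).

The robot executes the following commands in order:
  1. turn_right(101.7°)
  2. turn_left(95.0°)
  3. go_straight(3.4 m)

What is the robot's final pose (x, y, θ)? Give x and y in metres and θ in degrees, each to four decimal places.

set_pose: (x, y, θ) = (-19.1900, 11.0000, 152.5000°), ρ = 4.82
turn_right(101.7°): centre at ρ to the right, rotate −101.7° → (-20.6996, 18.3218, 50.8000°)
turn_left(95.0°): centre at ρ to the left, rotate +95.0° → (-21.7256, 25.3547, 145.8000°)
go_straight(3.4): x += 3.4·cos θ, y += 3.4·sin θ → (-24.5377, 27.2658, 145.8000°)

(-24.5377, 27.2658, 145.8000°)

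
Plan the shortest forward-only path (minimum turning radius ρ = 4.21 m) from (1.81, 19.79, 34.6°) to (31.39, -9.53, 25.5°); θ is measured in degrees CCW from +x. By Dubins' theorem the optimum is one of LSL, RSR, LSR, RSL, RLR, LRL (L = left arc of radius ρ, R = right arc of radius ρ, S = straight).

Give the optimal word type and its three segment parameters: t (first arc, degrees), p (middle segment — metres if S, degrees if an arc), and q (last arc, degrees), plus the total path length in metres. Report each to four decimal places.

Let ψ = atan2(Δy, Δx) = atan2(-29.32, 29.58) = -44.7471° be the start→goal bearing.
Normalize: d = |goal − start| / ρ = 41.648995/4.21 = 9.892873, α = (θ_start − ψ) mod 360° = 79.3471° = 1.384868 rad, β = (θ_goal − ψ) mod 360° = 70.2471° = 1.226043 rad.
Common terms: sin α = 0.982765, cos α = 0.184859, sin β = 0.941159, cos β = 0.337965, cos(α−β) = 0.987414, d² = 97.868936. Work in radians in the unit-radius frame; every candidate has L = ρ·(t + p + q).
LSL: p² = 2 + d² − 2cos(α−β) + 2d(sin α − sin β) = 98.717318; p = √p² = 9.935659; φ = atan2(cos β − cos α, d + sin α − sin β) = 0.015410 rad; t = (φ − α) mod 2π = 4.913728 rad, q = (β − φ) mod 2π = 1.210633 rad → L = 4.21·(4.913728 + 9.935659 + 1.210633) = 4.21·16.060019 = 67.612681 m
RSR: p² = 2 + d² − 2cos(α−β) + 2d(sin β − sin α) = 97.070898; p = √p² = 9.852456; φ = atan2(cos α − cos β, d − sin α + sin β) = -0.015540 rad; t = (α − φ) mod 2π = 1.400408 rad, q = (φ − β) mod 2π = 5.041602 rad → L = 4.21·(1.400408 + 9.852456 + 5.041602) = 4.21·16.294467 = 68.599705 m
LSR: p² = d² − 2 + 2cos(α−β) + 2d(sin α + sin β) = 135.910032; p = √p² = 11.658046; φ = atan2(−cos α − cos β, d + sin α + sin β) − atan2(−2, p) = 0.125686 rad; t = (φ − α) mod 2π = 5.024004 rad, q = (φ − β) mod 2π = 5.182829 rad → L = 4.21·(5.024004 + 11.658046 + 5.182829) = 4.21·21.864878 = 92.051136 m
RSL: p² = d² − 2 + 2cos(α−β) − 2d(sin α + sin β) = 59.777495; p = √p² = 7.731591; φ = atan2(cos α + cos β, d − sin α − sin β) − atan2(2, p) = -0.187617 rad; t = (α − φ) mod 2π = 1.572484 rad, q = (β − φ) mod 2π = 1.413659 rad → L = 4.21·(1.572484 + 7.731591 + 1.413659) = 4.21·10.717735 = 45.121663 m
RLR: c = (6 − d² + 2cos(α−β) + 2d(sin α − sin β))/8 = -11.133862, |c| > 1 → infeasible
LRL: c = (6 − d² + 2cos(α−β) − 2d(sin α − sin β))/8 = -11.339665, |c| > 1 → infeasible
Shortest: RSL with L = 45.121663 m ≈ 45.1217 m
Convert RSL to answer units (arcs ×180/π): t = 1.572484·180/π = 90.0967°, p = ρ·p = 4.21·7.731591 = 32.5500 m, q = 1.413659·180/π = 80.9967°, L = 45.1217 m.

RSL: t = 90.0967°, p = 32.5500 m, q = 80.9967°, L = 45.1217 m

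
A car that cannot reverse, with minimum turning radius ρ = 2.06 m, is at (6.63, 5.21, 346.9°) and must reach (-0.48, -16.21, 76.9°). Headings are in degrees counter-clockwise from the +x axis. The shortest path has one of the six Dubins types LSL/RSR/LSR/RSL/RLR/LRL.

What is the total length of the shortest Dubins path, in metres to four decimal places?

Let ψ = atan2(Δy, Δx) = atan2(-21.42, -7.11) = -108.3627° be the start→goal bearing.
Normalize: d = |goal − start| / ρ = 22.569194/2.06 = 10.955919, α = (θ_start − ψ) mod 360° = 95.2627° = 1.662648 rad, β = (θ_goal − ψ) mod 360° = 185.2627° = 3.233444 rad.
Common terms: sin α = 0.995785, cos α = -0.091722, sin β = -0.091722, cos β = -0.995785, cos(α−β) = -0.000000, d² = 120.032166. Work in radians in the unit-radius frame; every candidate has L = ρ·(t + p + q).
LSL: p² = 2 + d² − 2cos(α−β) + 2d(sin α − sin β) = 145.861442; p = √p² = 12.077311; φ = atan2(cos β − cos α, d + sin α − sin β) = -0.074926 rad; t = (φ − α) mod 2π = 4.545611 rad, q = (β − φ) mod 2π = 3.308370 rad → L = 2.06·(4.545611 + 12.077311 + 3.308370) = 2.06·19.931293 = 41.058463 m
RSR: p² = 2 + d² − 2cos(α−β) + 2d(sin β − sin α) = 98.202890; p = √p² = 9.909737; φ = atan2(cos α − cos β, d − sin α + sin β) = 0.091357 rad; t = (α − φ) mod 2π = 1.571291 rad, q = (φ − β) mod 2π = 3.141098 rad → L = 2.06·(1.571291 + 9.909737 + 3.141098) = 2.06·14.622126 = 30.121580 m
LSR: p² = d² − 2 + 2cos(α−β) + 2d(sin α + sin β) = 137.841834; p = √p² = 11.740606; φ = atan2(−cos α − cos β, d + sin α + sin β) − atan2(−2, p) = 0.260169 rad; t = (φ − α) mod 2π = 4.880707 rad, q = (φ − β) mod 2π = 3.309910 rad → L = 2.06·(4.880707 + 11.740606 + 3.309910) = 2.06·19.931223 = 41.058320 m
RSL: p² = d² − 2 + 2cos(α−β) − 2d(sin α + sin β) = 98.222498; p = √p² = 9.910726; φ = atan2(cos α + cos β, d − sin α − sin β) − atan2(2, p) = -0.306898 rad; t = (α − φ) mod 2π = 1.969545 rad, q = (β − φ) mod 2π = 3.540342 rad → L = 2.06·(1.969545 + 9.910726 + 3.540342) = 2.06·15.420614 = 31.766464 m
RLR: c = (6 − d² + 2cos(α−β) + 2d(sin α − sin β))/8 = -11.275361, |c| > 1 → infeasible
LRL: c = (6 − d² + 2cos(α−β) − 2d(sin α − sin β))/8 = -17.232680, |c| > 1 → infeasible
Shortest: RSR with L = 30.121580 m ≈ 30.1216 m

30.1216 m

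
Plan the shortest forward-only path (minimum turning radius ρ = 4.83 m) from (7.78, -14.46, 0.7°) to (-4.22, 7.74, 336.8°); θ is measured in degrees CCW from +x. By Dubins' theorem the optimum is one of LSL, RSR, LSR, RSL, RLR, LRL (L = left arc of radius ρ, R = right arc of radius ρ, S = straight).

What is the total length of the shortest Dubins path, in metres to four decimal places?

Let ψ = atan2(Δy, Δx) = atan2(22.20, -12.00) = 118.3930° be the start→goal bearing.
Normalize: d = |goal − start| / ρ = 25.235689/4.83 = 5.224780, α = (θ_start − ψ) mod 360° = 242.3070° = 4.229055 rad, β = (θ_goal − ψ) mod 360° = 218.4070° = 3.811921 rad.
Common terms: sin α = -0.885450, cos α = -0.464734, sin β = -0.621243, cos β = -0.783618, cos(α−β) = 0.914254, d² = 27.298330. Work in radians in the unit-radius frame; every candidate has L = ρ·(t + p + q).
LSL: p² = 2 + d² − 2cos(α−β) + 2d(sin α − sin β) = 24.708975; p = √p² = 4.970812; φ = atan2(cos β − cos α, d + sin α − sin β) = -0.064195 rad; t = (φ − α) mod 2π = 1.989935 rad, q = (β − φ) mod 2π = 3.876116 rad → L = 4.83·(1.989935 + 4.970812 + 3.876116) = 4.83·10.836864 = 52.342053 m
RSR: p² = 2 + d² − 2cos(α−β) + 2d(sin β − sin α) = 30.230669; p = √p² = 5.498242; φ = atan2(cos α − cos β, d − sin α + sin β) = 0.058030 rad; t = (α − φ) mod 2π = 4.171025 rad, q = (φ − β) mod 2π = 2.529294 rad → L = 4.83·(4.171025 + 5.498242 + 2.529294) = 4.83·12.198561 = 58.919051 m
LSR: p² = d² − 2 + 2cos(α−β) + 2d(sin α + sin β) = 11.382552; p = √p² = 3.373804; φ = atan2(−cos α − cos β, d + sin α + sin β) − atan2(−2, p) = 0.859036 rad; t = (φ − α) mod 2π = 2.913166 rad, q = (φ − β) mod 2π = 3.330300 rad → L = 4.83·(2.913166 + 3.373804 + 3.330300) = 4.83·9.617270 = 46.451414 m
RSL: p² = d² − 2 + 2cos(α−β) − 2d(sin α + sin β) = 42.871123; p = √p² = 6.547604; φ = atan2(cos α + cos β, d − sin α − sin β) − atan2(2, p) = -0.479821 rad; t = (α − φ) mod 2π = 4.708876 rad, q = (β − φ) mod 2π = 4.291742 rad → L = 4.83·(4.708876 + 6.547604 + 4.291742) = 4.83·15.548222 = 75.097911 m
RLR: c = (6 − d² + 2cos(α−β) + 2d(sin α − sin β))/8 = -2.778834, |c| > 1 → infeasible
LRL: c = (6 − d² + 2cos(α−β) − 2d(sin α − sin β))/8 = -2.088622, |c| > 1 → infeasible
Shortest: LSR with L = 46.451414 m ≈ 46.4514 m

46.4514 m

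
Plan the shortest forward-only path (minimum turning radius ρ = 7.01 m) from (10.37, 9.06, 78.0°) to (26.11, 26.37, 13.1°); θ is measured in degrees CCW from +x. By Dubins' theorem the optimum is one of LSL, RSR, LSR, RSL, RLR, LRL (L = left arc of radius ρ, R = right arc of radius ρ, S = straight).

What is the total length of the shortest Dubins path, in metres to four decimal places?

23.8219 m

Let ψ = atan2(Δy, Δx) = atan2(17.31, 15.74) = 47.7197° be the start→goal bearing.
Normalize: d = |goal − start| / ρ = 23.396233/7.01 = 3.337551, α = (θ_start − ψ) mod 360° = 30.2803° = 0.528491 rad, β = (θ_goal − ψ) mod 360° = 325.3803° = 5.678957 rad.
Common terms: sin α = 0.504230, cos α = 0.863569, sin β = -0.568127, cos β = 0.822941, cos(α−β) = 0.424199, d² = 11.139247. Work in radians in the unit-radius frame; every candidate has L = ρ·(t + p + q).
LSL: p² = 2 + d² − 2cos(α−β) + 2d(sin α − sin β) = 19.448943; p = √p² = 4.410096; φ = atan2(cos β − cos α, d + sin α − sin β) = -0.009213 rad; t = (φ − α) mod 2π = 5.745482 rad, q = (β − φ) mod 2π = 5.688170 rad → L = 7.01·(5.745482 + 4.410096 + 5.688170) = 7.01·15.843748 = 111.064670 m
RSR: p² = 2 + d² − 2cos(α−β) + 2d(sin β − sin α) = 5.132753; p = √p² = 2.265558; φ = atan2(cos α − cos β, d − sin α + sin β) = 0.017934 rad; t = (α − φ) mod 2π = 0.510557 rad, q = (φ − β) mod 2π = 0.622162 rad → L = 7.01·(0.510557 + 2.265558 + 0.622162) = 7.01·3.398277 = 23.821919 m
LSR: p² = d² − 2 + 2cos(α−β) + 2d(sin α + sin β) = 9.561129; p = √p² = 3.092108; φ = atan2(−cos α − cos β, d + sin α + sin β) − atan2(−2, p) = 0.098413 rad; t = (φ − α) mod 2π = 5.853108 rad, q = (φ − β) mod 2π = 0.702641 rad → L = 7.01·(5.853108 + 3.092108 + 0.702641) = 7.01·9.647856 = 67.631474 m
RSL: p² = d² − 2 + 2cos(α−β) − 2d(sin α + sin β) = 10.414162; p = √p² = 3.227098; φ = atan2(cos α + cos β, d − sin α − sin β) − atan2(2, p) = -0.094517 rad; t = (α − φ) mod 2π = 0.623008 rad, q = (β − φ) mod 2π = 5.773475 rad → L = 7.01·(0.623008 + 3.227098 + 5.773475) = 7.01·9.623581 = 67.461301 m
RLR: c = (6 − d² + 2cos(α−β) + 2d(sin α − sin β))/8 = 0.358406; p = 2π − arccos c = 5.078949 rad; φ = atan2(cos α − cos β, d − sin α + sin β) = 0.017934 rad; t = (α − φ + p/2) mod 2π = 3.050031 rad, q = (α − β − t + p) mod 2π = 3.161637 rad → L = 7.01·(3.050031 + 5.078949 + 3.161637) = 7.01·11.290616 = 79.147220 m
LRL: c = (6 − d² + 2cos(α−β) − 2d(sin α − sin β))/8 = -1.431118, |c| > 1 → infeasible
Shortest: RSR with L = 23.821919 m ≈ 23.8219 m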